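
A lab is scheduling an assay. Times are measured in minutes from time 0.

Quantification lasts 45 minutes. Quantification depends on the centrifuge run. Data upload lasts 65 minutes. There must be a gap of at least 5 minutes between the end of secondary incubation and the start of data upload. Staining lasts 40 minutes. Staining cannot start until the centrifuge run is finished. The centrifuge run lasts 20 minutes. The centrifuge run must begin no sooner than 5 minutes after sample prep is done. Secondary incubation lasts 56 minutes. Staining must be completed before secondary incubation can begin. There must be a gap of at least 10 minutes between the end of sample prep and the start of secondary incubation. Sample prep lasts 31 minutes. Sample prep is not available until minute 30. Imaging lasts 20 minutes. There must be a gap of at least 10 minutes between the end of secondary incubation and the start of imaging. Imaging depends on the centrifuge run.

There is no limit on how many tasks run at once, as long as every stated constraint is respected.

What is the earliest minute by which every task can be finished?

252

Sample prep cannot begin until its own release at minute 30. It runs from minute 30 to 30 + 31 = minute 61.
The centrifuge run cannot begin until sample prep (finishes minute 61, plus 5-minute gap → minute 66). It runs from minute 66 to 66 + 20 = minute 86.
After the centrifuge run (finishes minute 86), quantification can start at minute 86 and finishes at minute 131.
Staining waits on the centrifuge run (finishes minute 86), so it starts at minute 86 and finishes at 86 + 40 = minute 126.
Secondary incubation needs all of staining (finishes minute 126); sample prep (finishes minute 61, plus 10-minute gap → minute 71). That puts its earliest start at minute 126; it finishes at 126 + 56 = minute 182.
Data upload cannot begin until secondary incubation (finishes minute 182, plus 5-minute gap → minute 187). It runs from minute 187 to 187 + 65 = minute 252.
Imaging needs all of secondary incubation (finishes minute 182, plus 10-minute gap → minute 192); the centrifuge run (finishes minute 86). That puts its earliest start at minute 192; it finishes at 192 + 20 = minute 212.
All tasks are finished once the last one completes. Finish times: Sample prep at 61, The centrifuge run at 86, Staining at 126, Secondary incubation at 182, Imaging at 212, Quantification at 131, Data upload at 252. The latest is minute 252.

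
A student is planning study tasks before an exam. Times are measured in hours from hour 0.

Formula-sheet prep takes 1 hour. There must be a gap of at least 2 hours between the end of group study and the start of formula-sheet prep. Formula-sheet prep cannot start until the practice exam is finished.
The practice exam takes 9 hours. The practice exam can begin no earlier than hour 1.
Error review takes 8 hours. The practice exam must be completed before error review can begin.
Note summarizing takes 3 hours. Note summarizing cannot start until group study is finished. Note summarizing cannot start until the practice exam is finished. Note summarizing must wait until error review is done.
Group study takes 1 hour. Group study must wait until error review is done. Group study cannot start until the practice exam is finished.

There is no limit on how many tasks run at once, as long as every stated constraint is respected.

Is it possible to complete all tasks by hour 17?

The practice exam waits on its own release at hour 1, so it starts at hour 1 and finishes at 1 + 9 = hour 10.
Error review cannot begin until the practice exam (finishes hour 10). It runs from hour 10 to 10 + 8 = hour 18.
Group study cannot start until error review (finishes hour 18); the practice exam (finishes hour 10). The controlling bound is hour 18, so group study finishes at 18 + 1 = hour 19.
For formula-sheet prep: group study (finishes hour 19, plus 2-hour gap → hour 21); the practice exam (finishes hour 10). Taking the maximum gives a start of hour 21, and it finishes at 21 + 1 = hour 22.
Note summarizing has to wait for group study (finishes hour 19); the practice exam (finishes hour 10); error review (finishes hour 18). The latest of these is hour 19, so note summarizing runs hour 19 to 19 + 3 = hour 22.
The earliest everything can be done is hour 22, which is after the deadline of 17, so it is not possible.

No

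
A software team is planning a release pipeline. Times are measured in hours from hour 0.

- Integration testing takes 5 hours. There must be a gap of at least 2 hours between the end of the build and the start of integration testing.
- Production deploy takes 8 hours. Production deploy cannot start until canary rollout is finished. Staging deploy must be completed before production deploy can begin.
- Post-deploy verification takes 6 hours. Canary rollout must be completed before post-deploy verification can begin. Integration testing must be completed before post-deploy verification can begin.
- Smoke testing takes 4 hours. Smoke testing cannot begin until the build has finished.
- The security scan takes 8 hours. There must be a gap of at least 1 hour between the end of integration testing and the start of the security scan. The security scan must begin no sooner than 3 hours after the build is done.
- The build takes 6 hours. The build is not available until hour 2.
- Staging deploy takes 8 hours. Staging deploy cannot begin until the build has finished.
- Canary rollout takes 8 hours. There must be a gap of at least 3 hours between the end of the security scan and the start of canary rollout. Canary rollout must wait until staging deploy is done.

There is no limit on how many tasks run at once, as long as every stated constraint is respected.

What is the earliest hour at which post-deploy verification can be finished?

The build waits on its own release at hour 2, so it starts at hour 2 and finishes at 2 + 6 = hour 8.
Staging deploy cannot begin until the build (finishes hour 8). It runs from hour 8 to 8 + 8 = hour 16.
Integration testing cannot begin until the build (finishes hour 8, plus 2-hour gap → hour 10). It runs from hour 10 to 10 + 5 = hour 15.
For the security scan: integration testing (finishes hour 15, plus 1-hour gap → hour 16); the build (finishes hour 8, plus 3-hour gap → hour 11). Taking the maximum gives a start of hour 16, and it finishes at 16 + 8 = hour 24.
Canary rollout has to wait for the security scan (finishes hour 24, plus 3-hour gap → hour 27); staging deploy (finishes hour 16). The latest of these is hour 27, so canary rollout runs hour 27 to 27 + 8 = hour 35.
For post-deploy verification: canary rollout (finishes hour 35); integration testing (finishes hour 15). Taking the maximum gives a start of hour 35, and it finishes at 35 + 6 = hour 41.

41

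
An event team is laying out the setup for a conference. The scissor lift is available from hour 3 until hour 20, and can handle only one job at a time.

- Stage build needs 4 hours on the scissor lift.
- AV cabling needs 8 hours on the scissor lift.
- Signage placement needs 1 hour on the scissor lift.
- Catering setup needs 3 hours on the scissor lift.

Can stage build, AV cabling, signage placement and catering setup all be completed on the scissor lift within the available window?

The scissor lift window is 20 − 3 = 17 hours.
Running back to back, the jobs need 4 + 8 + 1 + 3 = 16 hours on the scissor lift.
Since 16 ≤ 17, they fit within the window.

Yes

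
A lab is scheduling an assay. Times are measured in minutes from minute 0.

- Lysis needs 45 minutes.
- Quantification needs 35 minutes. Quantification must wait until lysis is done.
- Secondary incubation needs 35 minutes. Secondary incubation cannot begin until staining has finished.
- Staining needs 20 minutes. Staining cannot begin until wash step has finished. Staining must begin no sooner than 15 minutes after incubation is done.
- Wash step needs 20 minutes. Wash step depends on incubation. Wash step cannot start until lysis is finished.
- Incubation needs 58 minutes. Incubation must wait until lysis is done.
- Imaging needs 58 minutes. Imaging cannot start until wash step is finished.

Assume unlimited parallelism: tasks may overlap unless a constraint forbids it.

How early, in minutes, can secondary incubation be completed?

178

Nothing blocks lysis, so it runs from minute 0 to minute 45.
Incubation waits on lysis (finishes minute 45), so it starts at minute 45 and finishes at 45 + 58 = minute 103.
For wash step: incubation (finishes minute 103); lysis (finishes minute 45). Taking the maximum gives a start of minute 103, and it finishes at 103 + 20 = minute 123.
Staining needs all of wash step (finishes minute 123); incubation (finishes minute 103, plus 15-minute gap → minute 118). That puts its earliest start at minute 123; it finishes at 123 + 20 = minute 143.
Secondary incubation cannot begin until staining (finishes minute 143). It runs from minute 143 to 143 + 35 = minute 178.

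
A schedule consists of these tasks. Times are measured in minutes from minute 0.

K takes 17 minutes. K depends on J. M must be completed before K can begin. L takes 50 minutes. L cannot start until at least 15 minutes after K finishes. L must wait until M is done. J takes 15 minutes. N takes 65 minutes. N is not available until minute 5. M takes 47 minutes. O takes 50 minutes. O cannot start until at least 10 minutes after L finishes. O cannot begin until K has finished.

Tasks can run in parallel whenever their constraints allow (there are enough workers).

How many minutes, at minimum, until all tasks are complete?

N waits on its own release at minute 5, so it starts at minute 5 and finishes at 5 + 65 = minute 70.
M can start immediately at minute 0; it finishes at minute 47.
J has no prerequisites, so it starts at minute 0 and finishes at minute 15.
For K: J (finishes minute 15); M (finishes minute 47). Taking the maximum gives a start of minute 47, and it finishes at 47 + 17 = minute 64.
L has to wait for K (finishes minute 64, plus 15-minute gap → minute 79); M (finishes minute 47). The latest of these is minute 79, so L runs minute 79 to 79 + 50 = minute 129.
O cannot start until L (finishes minute 129, plus 10-minute gap → minute 139); K (finishes minute 64). The controlling bound is minute 139, so O finishes at 139 + 50 = minute 189.
All tasks are finished once the last one completes. Finish times: J at 15, K at 64, L at 129, M at 47, N at 70, O at 189. The latest is minute 189.

189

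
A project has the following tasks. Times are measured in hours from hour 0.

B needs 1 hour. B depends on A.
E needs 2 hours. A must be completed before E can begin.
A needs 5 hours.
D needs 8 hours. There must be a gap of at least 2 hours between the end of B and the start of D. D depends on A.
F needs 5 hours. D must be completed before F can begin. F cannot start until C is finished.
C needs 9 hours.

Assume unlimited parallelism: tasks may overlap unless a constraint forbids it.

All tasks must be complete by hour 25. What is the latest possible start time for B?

9

Nothing follows F; the deadline of hour 25 is its only limit. It must start by 25 − 5 = hour 20.
D feeds into F (must start by hour 20); so D must finish by hour 20 and therefore start by hour 12.
Since D (must start by hour 12, minus 2-hour gap → hour 10) depends on it, B must finish by hour 10. Backing off its 1-hour duration gives a latest start of hour 9.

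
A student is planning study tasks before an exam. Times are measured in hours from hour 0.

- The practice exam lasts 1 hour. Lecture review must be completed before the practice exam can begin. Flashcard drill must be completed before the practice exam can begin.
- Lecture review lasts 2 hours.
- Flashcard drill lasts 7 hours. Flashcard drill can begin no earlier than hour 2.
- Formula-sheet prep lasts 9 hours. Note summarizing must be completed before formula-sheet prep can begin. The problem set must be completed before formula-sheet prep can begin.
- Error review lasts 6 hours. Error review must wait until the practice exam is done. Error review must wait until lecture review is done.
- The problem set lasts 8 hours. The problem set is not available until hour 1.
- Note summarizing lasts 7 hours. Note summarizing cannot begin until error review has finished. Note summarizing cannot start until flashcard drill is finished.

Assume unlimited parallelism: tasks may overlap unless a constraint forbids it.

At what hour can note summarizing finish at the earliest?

23

After its own release at hour 2, flashcard drill can start at hour 2 and finishes at hour 9.
Lecture review has no prerequisites, so it starts at hour 0 and finishes at hour 2.
For the practice exam: lecture review (finishes hour 2); flashcard drill (finishes hour 9). Taking the maximum gives a start of hour 9, and it finishes at 9 + 1 = hour 10.
For error review: the practice exam (finishes hour 10); lecture review (finishes hour 2). Taking the maximum gives a start of hour 10, and it finishes at 10 + 6 = hour 16.
Note summarizing needs all of error review (finishes hour 16); flashcard drill (finishes hour 9). That puts its earliest start at hour 16; it finishes at 16 + 7 = hour 23.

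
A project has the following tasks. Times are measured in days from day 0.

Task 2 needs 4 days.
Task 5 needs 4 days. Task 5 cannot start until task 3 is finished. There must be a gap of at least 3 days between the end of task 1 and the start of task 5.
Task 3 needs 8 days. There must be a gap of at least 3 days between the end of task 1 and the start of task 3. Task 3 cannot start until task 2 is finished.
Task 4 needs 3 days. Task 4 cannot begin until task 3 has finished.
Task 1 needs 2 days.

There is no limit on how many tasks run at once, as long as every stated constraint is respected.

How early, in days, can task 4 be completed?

Task 2 can start immediately at day 0; it finishes at day 4.
Nothing blocks task 1, so it runs from day 0 to day 2.
For task 3: task 1 (finishes day 2, plus 3-day gap → day 5); task 2 (finishes day 4). Taking the maximum gives a start of day 5, and it finishes at 5 + 8 = day 13.
Task 4 waits on task 3 (finishes day 13), so it starts at day 13 and finishes at 13 + 3 = day 16.

16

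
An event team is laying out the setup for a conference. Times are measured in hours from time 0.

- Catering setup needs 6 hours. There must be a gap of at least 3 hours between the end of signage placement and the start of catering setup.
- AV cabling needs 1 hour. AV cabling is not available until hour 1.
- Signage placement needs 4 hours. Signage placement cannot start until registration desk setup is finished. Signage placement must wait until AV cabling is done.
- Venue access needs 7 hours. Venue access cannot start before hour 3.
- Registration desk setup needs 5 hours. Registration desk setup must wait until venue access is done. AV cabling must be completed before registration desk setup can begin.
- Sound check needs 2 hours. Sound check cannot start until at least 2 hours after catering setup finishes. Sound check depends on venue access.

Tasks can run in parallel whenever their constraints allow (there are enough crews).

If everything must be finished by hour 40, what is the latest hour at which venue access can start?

Sound check has no dependents, so it just needs to finish by hour 40. Starting by 40 − 2 = hour 38 achieves that.
Catering setup feeds into sound check (must start by hour 38, minus 2-hour gap → hour 36); so catering setup must finish by hour 36 and therefore start by hour 30.
Signage placement has to be done before catering setup (must start by hour 30, minus 3-hour gap → hour 27). That means finishing by hour 27, i.e. starting by 27 − 4 = hour 23.
Registration desk setup has to be done before signage placement (must start by hour 23). That means finishing by hour 23, i.e. starting by 23 − 5 = hour 18.
Venue access must finish in time for registration desk setup (must start by hour 18); sound check (must start by hour 38). The tightest is hour 18, so venue access must start by 18 − 7 = hour 11.

11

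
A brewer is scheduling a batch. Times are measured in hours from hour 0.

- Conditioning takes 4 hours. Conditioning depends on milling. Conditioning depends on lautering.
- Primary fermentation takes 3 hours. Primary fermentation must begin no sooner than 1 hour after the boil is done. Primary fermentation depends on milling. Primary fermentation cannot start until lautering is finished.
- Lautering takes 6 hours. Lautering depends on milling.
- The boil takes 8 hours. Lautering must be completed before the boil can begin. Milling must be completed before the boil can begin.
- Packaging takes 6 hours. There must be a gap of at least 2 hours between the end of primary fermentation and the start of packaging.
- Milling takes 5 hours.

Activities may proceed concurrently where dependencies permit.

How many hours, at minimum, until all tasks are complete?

Milling has no prerequisites, so it starts at hour 0 and finishes at hour 5.
Lautering waits on milling (finishes hour 5), so it starts at hour 5 and finishes at 5 + 6 = hour 11.
Conditioning has to wait for milling (finishes hour 5); lautering (finishes hour 11). The latest of these is hour 11, so conditioning runs hour 11 to 11 + 4 = hour 15.
The boil needs all of lautering (finishes hour 11); milling (finishes hour 5). That puts its earliest start at hour 11; it finishes at 11 + 8 = hour 19.
Primary fermentation has to wait for the boil (finishes hour 19, plus 1-hour gap → hour 20); milling (finishes hour 5); lautering (finishes hour 11). The latest of these is hour 20, so primary fermentation runs hour 20 to 20 + 3 = hour 23.
After primary fermentation (finishes hour 23, plus 2-hour gap → hour 25), packaging can start at hour 25 and finishes at hour 31.
All tasks are finished once the last one completes. Finish times: Milling at 5, Lautering at 11, The boil at 19, Primary fermentation at 23, Conditioning at 15, Packaging at 31. The latest is hour 31.

31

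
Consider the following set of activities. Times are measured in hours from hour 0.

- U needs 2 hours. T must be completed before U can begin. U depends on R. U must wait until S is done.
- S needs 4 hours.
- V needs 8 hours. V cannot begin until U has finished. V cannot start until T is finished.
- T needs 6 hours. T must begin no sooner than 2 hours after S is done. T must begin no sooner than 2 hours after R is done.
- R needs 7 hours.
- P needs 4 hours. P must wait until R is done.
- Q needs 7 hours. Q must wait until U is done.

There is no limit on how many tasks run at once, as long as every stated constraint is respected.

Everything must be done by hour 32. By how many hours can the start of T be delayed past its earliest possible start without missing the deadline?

7

S has no prerequisites, so it starts at hour 0 and finishes at hour 4.
Nothing blocks R, so it runs from hour 0 to hour 7.
T has to wait for S (finishes hour 4, plus 2-hour gap → hour 6); R (finishes hour 7, plus 2-hour gap → hour 9). The latest of these is hour 9, so T runs hour 9 to 9 + 6 = hour 15.

Working backward from the deadline:
To finish by hour 32, Q (duration 7) must start no later than hour 25.
V has no dependents, so it just needs to finish by hour 32. Starting by 32 − 8 = hour 24 achieves that.
U must finish in time for Q (must start by hour 25); V (must start by hour 24). The tightest is hour 24, so U must start by 24 − 2 = hour 22.
T has several dependents: U (must start by hour 22); V (must start by hour 24). The earliest of those limits is hour 22, so T must start by 22 − 6 = hour 16.
So T can start as early as hour 9 and as late as hour 16, giving 16 − 9 = 7 hours of slack.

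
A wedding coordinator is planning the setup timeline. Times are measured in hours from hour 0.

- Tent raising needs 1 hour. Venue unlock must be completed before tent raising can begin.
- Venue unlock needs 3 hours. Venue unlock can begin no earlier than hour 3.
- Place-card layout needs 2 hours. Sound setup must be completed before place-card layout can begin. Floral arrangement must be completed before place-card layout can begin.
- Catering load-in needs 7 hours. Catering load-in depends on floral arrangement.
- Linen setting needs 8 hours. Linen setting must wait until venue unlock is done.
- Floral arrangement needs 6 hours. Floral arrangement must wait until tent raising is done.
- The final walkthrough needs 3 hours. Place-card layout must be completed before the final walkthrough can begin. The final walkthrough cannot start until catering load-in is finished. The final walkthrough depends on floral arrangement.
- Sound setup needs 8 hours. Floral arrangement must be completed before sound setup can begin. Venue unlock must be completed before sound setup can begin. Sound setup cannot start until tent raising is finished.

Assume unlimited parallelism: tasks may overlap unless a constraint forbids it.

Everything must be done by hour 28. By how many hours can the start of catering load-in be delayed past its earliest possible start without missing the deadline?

Venue unlock waits on its own release at hour 3, so it starts at hour 3 and finishes at 3 + 3 = hour 6.
After venue unlock (finishes hour 6), tent raising can start at hour 6 and finishes at hour 7.
Floral arrangement waits on tent raising (finishes hour 7), so it starts at hour 7 and finishes at 7 + 6 = hour 13.
Catering load-in waits on floral arrangement (finishes hour 13), so it starts at hour 13 and finishes at 13 + 7 = hour 20.

Working backward from the deadline:
The final walkthrough must finish by hour 28; it takes 3 hours, so it must start by 28 − 3 = hour 25.
Catering load-in must finish before the final walkthrough (must start by hour 25). With a 7-hour duration, catering load-in must start by 25 − 7 = hour 18.
So catering load-in can start as early as hour 13 and as late as hour 18, giving 18 − 13 = 5 hours of slack.

5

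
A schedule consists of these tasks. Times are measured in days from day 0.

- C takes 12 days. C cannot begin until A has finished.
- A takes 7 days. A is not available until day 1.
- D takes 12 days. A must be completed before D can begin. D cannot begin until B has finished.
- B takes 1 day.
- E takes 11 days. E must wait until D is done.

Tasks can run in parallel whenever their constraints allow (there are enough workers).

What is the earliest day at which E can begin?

B can start immediately at day 0; it finishes at day 1.
A cannot begin until its own release at day 1. It runs from day 1 to 1 + 7 = day 8.
D cannot start until A (finishes day 8); B (finishes day 1). The controlling bound is day 8, so D finishes at 8 + 12 = day 20.
E waits on D (finishes day 20), so the earliest it can start is day 20.

20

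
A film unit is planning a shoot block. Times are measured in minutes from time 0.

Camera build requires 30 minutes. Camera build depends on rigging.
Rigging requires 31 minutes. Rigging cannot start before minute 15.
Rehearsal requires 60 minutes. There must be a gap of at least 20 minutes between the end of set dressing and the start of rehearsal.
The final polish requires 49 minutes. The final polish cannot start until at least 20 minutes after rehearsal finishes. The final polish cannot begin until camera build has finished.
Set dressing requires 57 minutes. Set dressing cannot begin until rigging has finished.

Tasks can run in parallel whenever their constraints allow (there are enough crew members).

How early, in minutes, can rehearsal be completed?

After its own release at minute 15, rigging can start at minute 15 and finishes at minute 46.
After rigging (finishes minute 46), set dressing can start at minute 46 and finishes at minute 103.
After set dressing (finishes minute 103, plus 20-minute gap → minute 123), rehearsal can start at minute 123 and finishes at minute 183.

183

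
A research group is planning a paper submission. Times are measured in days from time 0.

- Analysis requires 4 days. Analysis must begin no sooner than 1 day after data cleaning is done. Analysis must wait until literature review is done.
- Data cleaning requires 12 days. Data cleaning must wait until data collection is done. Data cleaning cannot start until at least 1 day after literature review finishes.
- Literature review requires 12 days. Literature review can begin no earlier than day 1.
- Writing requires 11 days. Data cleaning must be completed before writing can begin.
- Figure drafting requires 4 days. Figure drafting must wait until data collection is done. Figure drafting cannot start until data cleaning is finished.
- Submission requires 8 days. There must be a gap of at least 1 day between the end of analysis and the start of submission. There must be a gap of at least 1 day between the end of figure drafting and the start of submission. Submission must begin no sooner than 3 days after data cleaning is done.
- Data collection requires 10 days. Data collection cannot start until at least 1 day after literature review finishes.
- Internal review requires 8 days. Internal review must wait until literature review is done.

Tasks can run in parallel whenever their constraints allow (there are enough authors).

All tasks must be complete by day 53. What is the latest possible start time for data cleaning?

Nothing follows submission; the deadline of day 53 is its only limit. It must start by 53 − 8 = day 45.
Analysis has to be done before submission (must start by day 45, minus 1-day gap → day 44). That means finishing by day 44, i.e. starting by 44 − 4 = day 40.
Figure drafting feeds into submission (must start by day 45, minus 1-day gap → day 44); so figure drafting must finish by day 44 and therefore start by day 40.
To finish by day 53, writing (duration 11) must start no later than day 42.
Data cleaning feeds analysis (must start by day 40, minus 1-day gap → day 39); figure drafting (must start by day 40); writing (must start by day 42); submission (must start by day 45, minus 3-day gap → day 42). Taking the minimum, data cleaning must finish by day 39 and start by 39 − 12 = day 27.

27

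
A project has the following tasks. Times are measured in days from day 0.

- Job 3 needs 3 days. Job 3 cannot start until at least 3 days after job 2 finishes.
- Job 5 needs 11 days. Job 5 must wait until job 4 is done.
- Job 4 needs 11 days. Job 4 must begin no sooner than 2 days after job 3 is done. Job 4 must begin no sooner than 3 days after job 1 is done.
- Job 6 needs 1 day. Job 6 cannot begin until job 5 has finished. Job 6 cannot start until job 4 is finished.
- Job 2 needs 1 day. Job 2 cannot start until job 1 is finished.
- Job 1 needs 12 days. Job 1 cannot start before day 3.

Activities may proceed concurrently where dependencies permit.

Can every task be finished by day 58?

Yes

After its own release at day 3, job 1 can start at day 3 and finishes at day 15.
Job 2 cannot begin until job 1 (finishes day 15). It runs from day 15 to 15 + 1 = day 16.
Job 3 cannot begin until job 2 (finishes day 16, plus 3-day gap → day 19). It runs from day 19 to 19 + 3 = day 22.
For job 4: job 3 (finishes day 22, plus 2-day gap → day 24); job 1 (finishes day 15, plus 3-day gap → day 18). Taking the maximum gives a start of day 24, and it finishes at 24 + 11 = day 35.
Job 5 waits on job 4 (finishes day 35), so it starts at day 35 and finishes at 35 + 11 = day 46.
Job 6 needs all of job 5 (finishes day 46); job 4 (finishes day 35). That puts its earliest start at day 46; it finishes at 46 + 1 = day 47.
Every task is finished by day 47, which is no later than the deadline of 58, so the schedule is feasible.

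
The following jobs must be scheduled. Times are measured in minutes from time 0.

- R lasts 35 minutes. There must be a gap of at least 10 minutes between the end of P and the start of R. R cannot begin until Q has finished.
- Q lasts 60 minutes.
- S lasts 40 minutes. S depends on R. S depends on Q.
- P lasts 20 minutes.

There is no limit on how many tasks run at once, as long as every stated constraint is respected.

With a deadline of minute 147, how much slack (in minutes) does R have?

12

Nothing blocks Q, so it runs from minute 0 to minute 60.
P has no prerequisites, so it starts at minute 0 and finishes at minute 20.
R cannot start until P (finishes minute 20, plus 10-minute gap → minute 30); Q (finishes minute 60). The controlling bound is minute 60, so R finishes at 60 + 35 = minute 95.

Working backward from the deadline:
S must finish by minute 147; it takes 40 minutes, so it must start by 147 − 40 = minute 107.
R must finish before S (must start by minute 107). With a 35-minute duration, R must start by 107 − 35 = minute 72.
So R can start as early as minute 60 and as late as minute 72, giving 72 − 60 = 12 minutes of slack.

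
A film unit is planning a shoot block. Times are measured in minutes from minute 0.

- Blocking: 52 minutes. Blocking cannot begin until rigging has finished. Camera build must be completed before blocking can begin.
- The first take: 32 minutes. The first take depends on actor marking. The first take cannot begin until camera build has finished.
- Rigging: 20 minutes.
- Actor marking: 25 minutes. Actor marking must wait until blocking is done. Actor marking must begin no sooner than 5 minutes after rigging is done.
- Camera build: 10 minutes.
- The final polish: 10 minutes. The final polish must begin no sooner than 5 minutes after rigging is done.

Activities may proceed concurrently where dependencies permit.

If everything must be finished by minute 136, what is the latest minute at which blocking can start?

27

The first take must finish by minute 136; it takes 32 minutes, so it must start by 136 − 32 = minute 104.
Actor marking feeds into the first take (must start by minute 104); so actor marking must finish by minute 104 and therefore start by minute 79.
Blocking must finish before actor marking (must start by minute 79). With a 52-minute duration, blocking must start by 79 − 52 = minute 27.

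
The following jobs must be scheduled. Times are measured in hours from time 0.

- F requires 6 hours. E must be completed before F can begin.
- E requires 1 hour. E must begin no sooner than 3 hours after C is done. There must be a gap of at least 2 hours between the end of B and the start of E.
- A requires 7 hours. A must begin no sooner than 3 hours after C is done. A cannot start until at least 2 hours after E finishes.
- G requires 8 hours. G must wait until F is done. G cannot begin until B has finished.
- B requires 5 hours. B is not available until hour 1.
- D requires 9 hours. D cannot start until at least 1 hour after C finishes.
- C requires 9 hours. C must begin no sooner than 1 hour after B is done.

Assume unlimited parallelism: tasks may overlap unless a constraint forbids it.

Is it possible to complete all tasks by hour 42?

Yes

B cannot begin until its own release at hour 1. It runs from hour 1 to 1 + 5 = hour 6.
C waits on B (finishes hour 6, plus 1-hour gap → hour 7), so it starts at hour 7 and finishes at 7 + 9 = hour 16.
E cannot start until C (finishes hour 16, plus 3-hour gap → hour 19); B (finishes hour 6, plus 2-hour gap → hour 8). The controlling bound is hour 19, so E finishes at 19 + 1 = hour 20.
F waits on E (finishes hour 20), so it starts at hour 20 and finishes at 20 + 6 = hour 26.
G cannot start until F (finishes hour 26); B (finishes hour 6). The controlling bound is hour 26, so G finishes at 26 + 8 = hour 34.
A needs all of C (finishes hour 16, plus 3-hour gap → hour 19); E (finishes hour 20, plus 2-hour gap → hour 22). That puts its earliest start at hour 22; it finishes at 22 + 7 = hour 29.
After C (finishes hour 16, plus 1-hour gap → hour 17), D can start at hour 17 and finishes at hour 26.
Every task is finished by hour 34, which is no later than the deadline of 42, so the schedule is feasible.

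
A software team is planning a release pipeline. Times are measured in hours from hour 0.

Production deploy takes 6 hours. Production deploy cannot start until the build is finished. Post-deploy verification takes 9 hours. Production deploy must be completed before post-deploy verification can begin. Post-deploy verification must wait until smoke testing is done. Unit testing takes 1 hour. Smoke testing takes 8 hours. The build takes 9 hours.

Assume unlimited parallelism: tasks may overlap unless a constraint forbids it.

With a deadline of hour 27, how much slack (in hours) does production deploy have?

3

The build can start immediately at hour 0; it finishes at hour 9.
Production deploy cannot begin until the build (finishes hour 9). It runs from hour 9 to 9 + 6 = hour 15.

Working backward from the deadline:
Post-deploy verification must finish by hour 27; it takes 9 hours, so it must start by 27 − 9 = hour 18.
Since post-deploy verification (must start by hour 18) depends on it, production deploy must finish by hour 18. Backing off its 6-hour duration gives a latest start of hour 12.
So production deploy can start as early as hour 9 and as late as hour 12, giving 12 − 9 = 3 hours of slack.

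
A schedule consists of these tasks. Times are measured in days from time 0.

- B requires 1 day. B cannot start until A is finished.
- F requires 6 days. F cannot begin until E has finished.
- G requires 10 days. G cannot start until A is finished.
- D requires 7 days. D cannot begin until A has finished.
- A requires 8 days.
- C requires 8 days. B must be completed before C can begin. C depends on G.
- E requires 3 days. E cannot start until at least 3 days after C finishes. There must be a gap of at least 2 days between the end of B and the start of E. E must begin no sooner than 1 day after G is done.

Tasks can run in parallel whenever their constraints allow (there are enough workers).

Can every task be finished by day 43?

Yes

A can start immediately at day 0; it finishes at day 8.
G cannot begin until A (finishes day 8). It runs from day 8 to 8 + 10 = day 18.
D cannot begin until A (finishes day 8). It runs from day 8 to 8 + 7 = day 15.
After A (finishes day 8), B can start at day 8 and finishes at day 9.
C has to wait for B (finishes day 9); G (finishes day 18). The latest of these is day 18, so C runs day 18 to 18 + 8 = day 26.
E cannot start until C (finishes day 26, plus 3-day gap → day 29); B (finishes day 9, plus 2-day gap → day 11); G (finishes day 18, plus 1-day gap → day 19). The controlling bound is day 29, so E finishes at 29 + 3 = day 32.
F cannot begin until E (finishes day 32). It runs from day 32 to 32 + 6 = day 38.
Every task is finished by day 38, which is no later than the deadline of 43, so the schedule is feasible.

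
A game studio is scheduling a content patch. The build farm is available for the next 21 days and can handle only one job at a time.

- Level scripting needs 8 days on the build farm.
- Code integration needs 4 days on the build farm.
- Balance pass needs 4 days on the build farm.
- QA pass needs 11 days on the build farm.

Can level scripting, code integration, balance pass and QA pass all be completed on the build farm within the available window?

Running back to back, the jobs need 8 + 4 + 4 + 11 = 27 days on the build farm.
Since 27 > 21, they cannot all fit.

No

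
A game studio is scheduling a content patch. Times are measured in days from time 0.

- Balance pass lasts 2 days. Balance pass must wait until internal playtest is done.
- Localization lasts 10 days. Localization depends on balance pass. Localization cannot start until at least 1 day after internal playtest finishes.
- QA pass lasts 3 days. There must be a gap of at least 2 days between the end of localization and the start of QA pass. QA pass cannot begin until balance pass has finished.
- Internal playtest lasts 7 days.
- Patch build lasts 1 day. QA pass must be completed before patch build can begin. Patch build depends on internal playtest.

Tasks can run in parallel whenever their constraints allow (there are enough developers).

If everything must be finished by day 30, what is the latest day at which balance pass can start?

To finish by day 30, patch build (duration 1) must start no later than day 29.
QA pass has to be done before patch build (must start by day 29). That means finishing by day 29, i.e. starting by 29 − 3 = day 26.
Since QA pass (must start by day 26, minus 2-day gap → day 24) depends on it, localization must finish by day 24. Backing off its 10-day duration gives a latest start of day 14.
Balance pass has several dependents: localization (must start by day 14); QA pass (must start by day 26). The earliest of those limits is day 14, so balance pass must start by 14 − 2 = day 12.

12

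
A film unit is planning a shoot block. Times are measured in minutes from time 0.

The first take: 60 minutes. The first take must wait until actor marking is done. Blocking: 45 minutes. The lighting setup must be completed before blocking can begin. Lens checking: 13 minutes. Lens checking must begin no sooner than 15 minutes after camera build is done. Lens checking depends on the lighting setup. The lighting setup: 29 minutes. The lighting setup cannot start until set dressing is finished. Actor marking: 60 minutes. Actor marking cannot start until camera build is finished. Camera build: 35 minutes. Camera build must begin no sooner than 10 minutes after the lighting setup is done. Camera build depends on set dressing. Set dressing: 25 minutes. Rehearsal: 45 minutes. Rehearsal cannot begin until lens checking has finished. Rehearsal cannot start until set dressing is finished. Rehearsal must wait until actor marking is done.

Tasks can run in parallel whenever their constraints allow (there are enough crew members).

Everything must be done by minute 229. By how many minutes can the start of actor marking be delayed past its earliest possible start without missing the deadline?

Nothing blocks set dressing, so it runs from minute 0 to minute 25.
The lighting setup cannot begin until set dressing (finishes minute 25). It runs from minute 25 to 25 + 29 = minute 54.
Camera build cannot start until the lighting setup (finishes minute 54, plus 10-minute gap → minute 64); set dressing (finishes minute 25). The controlling bound is minute 64, so camera build finishes at 64 + 35 = minute 99.
After camera build (finishes minute 99), actor marking can start at minute 99 and finishes at minute 159.

Working backward from the deadline:
Rehearsal has no dependents, so it just needs to finish by minute 229. Starting by 229 − 45 = minute 184 achieves that.
Nothing follows the first take; the deadline of minute 229 is its only limit. It must start by 229 − 60 = minute 169.
Actor marking has several dependents: rehearsal (must start by minute 184); the first take (must start by minute 169). The earliest of those limits is minute 169, so actor marking must start by 169 − 60 = minute 109.
So actor marking can start as early as minute 99 and as late as minute 109, giving 109 − 99 = 10 minutes of slack.

10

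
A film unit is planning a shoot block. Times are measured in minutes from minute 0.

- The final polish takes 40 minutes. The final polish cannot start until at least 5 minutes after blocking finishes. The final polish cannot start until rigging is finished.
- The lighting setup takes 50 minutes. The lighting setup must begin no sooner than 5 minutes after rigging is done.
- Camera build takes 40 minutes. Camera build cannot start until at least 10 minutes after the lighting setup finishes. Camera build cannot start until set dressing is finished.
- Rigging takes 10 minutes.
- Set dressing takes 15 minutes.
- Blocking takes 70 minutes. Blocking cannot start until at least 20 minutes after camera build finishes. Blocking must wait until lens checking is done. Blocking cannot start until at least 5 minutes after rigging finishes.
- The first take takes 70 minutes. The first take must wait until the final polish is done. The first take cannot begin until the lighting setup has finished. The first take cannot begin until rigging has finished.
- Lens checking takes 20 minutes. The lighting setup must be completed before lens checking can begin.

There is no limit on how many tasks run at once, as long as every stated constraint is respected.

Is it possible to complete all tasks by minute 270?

Set dressing has no prerequisites, so it starts at minute 0 and finishes at minute 15.
Rigging can start immediately at minute 0; it finishes at minute 10.
The lighting setup waits on rigging (finishes minute 10, plus 5-minute gap → minute 15), so it starts at minute 15 and finishes at 15 + 50 = minute 65.
Lens checking waits on the lighting setup (finishes minute 65), so it starts at minute 65 and finishes at 65 + 20 = minute 85.
Camera build cannot start until the lighting setup (finishes minute 65, plus 10-minute gap → minute 75); set dressing (finishes minute 15). The controlling bound is minute 75, so camera build finishes at 75 + 40 = minute 115.
Blocking has to wait for camera build (finishes minute 115, plus 20-minute gap → minute 135); lens checking (finishes minute 85); rigging (finishes minute 10, plus 5-minute gap → minute 15). The latest of these is minute 135, so blocking runs minute 135 to 135 + 70 = minute 205.
The final polish needs all of blocking (finishes minute 205, plus 5-minute gap → minute 210); rigging (finishes minute 10). That puts its earliest start at minute 210; it finishes at 210 + 40 = minute 250.
The first take cannot start until the final polish (finishes minute 250); the lighting setup (finishes minute 65); rigging (finishes minute 10). The controlling bound is minute 250, so the first take finishes at 250 + 70 = minute 320.
The earliest everything can be done is minute 320, which is after the deadline of 270, so it is not possible.

No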